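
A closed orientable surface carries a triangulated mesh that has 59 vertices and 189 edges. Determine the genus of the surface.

Every face is a triangle and each edge borders two faces, so 3F = 2·189, giving F = 126.
χ = V − E + F = 59 − 189 + 126 = -4.
For a closed orientable surface χ = 2 − 2g, so g = (2 − (-4))/2 = 3.

3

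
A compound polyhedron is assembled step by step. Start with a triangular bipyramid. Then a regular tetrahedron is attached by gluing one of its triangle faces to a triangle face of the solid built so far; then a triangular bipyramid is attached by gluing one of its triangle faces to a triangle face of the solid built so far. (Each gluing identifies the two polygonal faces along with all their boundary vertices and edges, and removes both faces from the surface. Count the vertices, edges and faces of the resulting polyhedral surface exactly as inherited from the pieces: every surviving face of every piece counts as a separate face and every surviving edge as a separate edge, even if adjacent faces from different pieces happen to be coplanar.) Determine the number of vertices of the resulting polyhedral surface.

A triangular bipyramid: V=5, E=9, F=6.
Attach a regular tetrahedron (V=4, E=6, F=4) along a 3-gon: merge 3 vertices and 3 edges, delete both glued faces → V=6, E=12, F=8.
Attach a triangular bipyramid (V=5, E=9, F=6) along a 3-gon: merge 3 vertices and 3 edges, delete both glued faces → V=8, E=18, F=12.
Check: V − E + F = 8 − 18 + 12 = 2.

8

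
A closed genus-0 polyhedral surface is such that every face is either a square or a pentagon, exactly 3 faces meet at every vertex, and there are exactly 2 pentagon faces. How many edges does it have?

Let x be the number of squares; then F = 2 + x.
Edge–face incidences: 2E = 5·2 + 4·x = 10 + 4x.
Every vertex has degree 3, so 3V = 2E.
Euler: V − E + F = 2 ⇒ (2E)/3 − E + (2 + x) = 2.
Multiply by 6: 2·(2E) − 3·(2E) + 6·(2 + x) = 12, i.e. 12 + 6x − (10 + 4x) = 12.
Collecting terms: 2x + 2 = 12, so 2x = 10, so x = 5.
Then 2E = 10 + 4·5 = 30, so E = 15, V = 2E/3 = 10, F = 2 + 5 = 7.

15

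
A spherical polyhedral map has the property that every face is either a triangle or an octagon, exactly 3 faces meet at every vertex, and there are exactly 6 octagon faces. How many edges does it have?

Let x be the number of triangles; then F = 6 + x.
Edge–face incidences: 2E = 8·6 + 3·x = 48 + 3x.
Every vertex has degree 3, so 3V = 2E.
Euler: V − E + F = 2 ⇒ (2E)/3 − E + (6 + x) = 2.
Multiply by 6: 2·(2E) − 3·(2E) + 6·(6 + x) = 12, i.e. 36 + 6x − (48 + 3x) = 12.
Collecting terms: 3x − 12 = 12, so 3x = 24, so x = 8.
Then 2E = 48 + 3·8 = 72, so E = 36, V = 2E/3 = 24, F = 6 + 8 = 14.

36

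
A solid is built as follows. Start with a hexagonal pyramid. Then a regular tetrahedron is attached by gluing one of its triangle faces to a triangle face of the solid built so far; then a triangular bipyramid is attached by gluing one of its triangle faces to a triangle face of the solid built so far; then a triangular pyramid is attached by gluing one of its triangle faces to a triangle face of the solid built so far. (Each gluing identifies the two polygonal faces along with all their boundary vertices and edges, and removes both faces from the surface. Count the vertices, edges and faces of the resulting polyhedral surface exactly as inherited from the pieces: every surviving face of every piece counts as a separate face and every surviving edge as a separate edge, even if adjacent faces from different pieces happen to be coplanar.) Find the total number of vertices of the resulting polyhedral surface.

A hexagonal pyramid: V=7, E=12, F=7.
Attach a regular tetrahedron (V=4, E=6, F=4) along a 3-gon: merge 3 vertices and 3 edges, delete both glued faces → V=8, E=15, F=9.
Attach a triangular bipyramid (V=5, E=9, F=6) along a 3-gon: merge 3 vertices and 3 edges, delete both glued faces → V=10, E=21, F=13.
Attach a triangular pyramid (V=4, E=6, F=4) along a 3-gon: merge 3 vertices and 3 edges, delete both glued faces → V=11, E=24, F=15.
Check: V − E + F = 11 − 24 + 15 = 2.

11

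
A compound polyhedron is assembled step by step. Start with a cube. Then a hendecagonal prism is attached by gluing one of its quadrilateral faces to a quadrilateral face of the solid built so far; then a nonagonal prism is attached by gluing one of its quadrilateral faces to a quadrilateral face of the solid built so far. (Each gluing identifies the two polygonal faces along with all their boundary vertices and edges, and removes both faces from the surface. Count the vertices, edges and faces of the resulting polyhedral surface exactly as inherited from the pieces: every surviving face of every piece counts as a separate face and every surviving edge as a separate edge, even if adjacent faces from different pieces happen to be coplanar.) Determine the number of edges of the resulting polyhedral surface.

64

A cube: V=8, E=12, F=6.
Attach a hendecagonal prism (V=22, E=33, F=13) along a 4-gon: merge 4 vertices and 4 edges, delete both glued faces → V=26, E=41, F=17.
Attach a nonagonal prism (V=18, E=27, F=11) along a 4-gon: merge 4 vertices and 4 edges, delete both glued faces → V=40, E=64, F=26.
Check: V − E + F = 40 − 64 + 26 = 2.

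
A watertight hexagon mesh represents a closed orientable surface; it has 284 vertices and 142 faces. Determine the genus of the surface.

1

Every face is a hexagon, so 2E = 6·142 = 852, giving E = 426.
χ = V − E + F = 284 − 426 + 142 = 0.
For a closed orientable surface χ = 2 − 2g, so g = (2 − (0))/2 = 1.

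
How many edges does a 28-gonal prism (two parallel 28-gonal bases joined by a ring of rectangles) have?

A prism on an n-gon has two n-gon bases and n rectangular sides: V = 2·28 = 56, E = 3·28 = 84, F = 28 + 2 = 30.

84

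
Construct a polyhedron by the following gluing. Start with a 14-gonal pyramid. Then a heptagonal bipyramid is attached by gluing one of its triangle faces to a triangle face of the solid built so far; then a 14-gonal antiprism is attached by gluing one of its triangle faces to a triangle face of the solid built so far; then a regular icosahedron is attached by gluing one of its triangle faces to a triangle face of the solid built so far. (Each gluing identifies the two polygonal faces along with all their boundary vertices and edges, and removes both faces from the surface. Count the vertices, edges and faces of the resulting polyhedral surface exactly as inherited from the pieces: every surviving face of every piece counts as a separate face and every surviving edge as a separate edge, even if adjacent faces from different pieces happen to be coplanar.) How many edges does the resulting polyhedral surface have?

126

A 14-gonal pyramid: V=15, E=28, F=15.
Attach a heptagonal bipyramid (V=9, E=21, F=14) along a 3-gon: merge 3 vertices and 3 edges, delete both glued faces → V=21, E=46, F=27.
Attach a 14-gonal antiprism (V=28, E=56, F=30) along a 3-gon: merge 3 vertices and 3 edges, delete both glued faces → V=46, E=99, F=55.
Attach a regular icosahedron (V=12, E=30, F=20) along a 3-gon: merge 3 vertices and 3 edges, delete both glued faces → V=55, E=126, F=73.
Check: V − E + F = 55 − 126 + 73 = 2.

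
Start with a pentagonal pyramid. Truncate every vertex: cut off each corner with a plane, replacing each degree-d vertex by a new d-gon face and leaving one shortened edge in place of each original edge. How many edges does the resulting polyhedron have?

30

The base solid has V = 6, E = 10, F = 6.
Truncation replaces each original edge-end by a new vertex, so V′ = 2E = 20.
Each original edge survives, and each old vertex of degree d contributes d new edges; summing degrees gives Σd = 2E, so E′ = E + 2E = 3E = 30.
Each original face survives and each original vertex becomes one new face: F′ = F + V = 12.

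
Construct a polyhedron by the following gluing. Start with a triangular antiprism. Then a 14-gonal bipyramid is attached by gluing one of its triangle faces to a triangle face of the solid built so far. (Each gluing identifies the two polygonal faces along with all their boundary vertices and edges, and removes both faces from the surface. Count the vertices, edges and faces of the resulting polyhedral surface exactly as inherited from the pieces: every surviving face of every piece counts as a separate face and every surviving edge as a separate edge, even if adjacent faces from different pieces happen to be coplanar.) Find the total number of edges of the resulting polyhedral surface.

A triangular antiprism: V=6, E=12, F=8.
Attach a 14-gonal bipyramid (V=16, E=42, F=28) along a 3-gon: merge 3 vertices and 3 edges, delete both glued faces → V=19, E=51, F=34.
Check: V − E + F = 19 − 51 + 34 = 2.

51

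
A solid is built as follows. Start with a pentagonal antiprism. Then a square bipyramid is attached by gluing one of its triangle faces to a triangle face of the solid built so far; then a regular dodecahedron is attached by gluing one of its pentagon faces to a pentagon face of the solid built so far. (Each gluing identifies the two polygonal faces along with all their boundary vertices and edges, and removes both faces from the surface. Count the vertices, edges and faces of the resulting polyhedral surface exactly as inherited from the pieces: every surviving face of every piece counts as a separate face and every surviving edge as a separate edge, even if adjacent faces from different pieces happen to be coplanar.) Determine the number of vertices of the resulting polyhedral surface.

28

A pentagonal antiprism: V=10, E=20, F=12.
Attach a square bipyramid (V=6, E=12, F=8) along a 3-gon: merge 3 vertices and 3 edges, delete both glued faces → V=13, E=29, F=18.
Attach a regular dodecahedron (V=20, E=30, F=12) along a 5-gon: merge 5 vertices and 5 edges, delete both glued faces → V=28, E=54, F=28.
Check: V − E + F = 28 − 54 + 28 = 2.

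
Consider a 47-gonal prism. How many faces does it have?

A prism on an n-gon has two n-gon bases and n rectangular sides: V = 2·47 = 94, E = 3·47 = 141, F = 47 + 2 = 49.

49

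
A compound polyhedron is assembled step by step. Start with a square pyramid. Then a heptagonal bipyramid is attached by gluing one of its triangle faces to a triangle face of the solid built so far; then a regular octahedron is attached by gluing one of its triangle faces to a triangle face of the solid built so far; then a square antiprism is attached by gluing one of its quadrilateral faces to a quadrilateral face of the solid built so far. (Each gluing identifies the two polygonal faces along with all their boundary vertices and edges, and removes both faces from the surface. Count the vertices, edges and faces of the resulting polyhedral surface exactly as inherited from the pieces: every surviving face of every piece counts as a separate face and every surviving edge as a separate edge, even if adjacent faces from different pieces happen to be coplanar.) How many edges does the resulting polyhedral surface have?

A square pyramid: V=5, E=8, F=5.
Attach a heptagonal bipyramid (V=9, E=21, F=14) along a 3-gon: merge 3 vertices and 3 edges, delete both glued faces → V=11, E=26, F=17.
Attach a regular octahedron (V=6, E=12, F=8) along a 3-gon: merge 3 vertices and 3 edges, delete both glued faces → V=14, E=35, F=23.
Attach a square antiprism (V=8, E=16, F=10) along a 4-gon: merge 4 vertices and 4 edges, delete both glued faces → V=18, E=47, F=31.
Check: V − E + F = 18 − 47 + 31 = 2.

47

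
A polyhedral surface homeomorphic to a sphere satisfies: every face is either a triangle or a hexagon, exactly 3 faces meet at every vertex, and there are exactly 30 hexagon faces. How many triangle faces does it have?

Let x be the number of triangles; then F = 30 + x.
Edge–face incidences: 2E = 6·30 + 3·x = 180 + 3x.
Every vertex has degree 3, so 3V = 2E.
Euler: V − E + F = 2 ⇒ (2E)/3 − E + (30 + x) = 2.
Multiply by 6: 2·(2E) − 3·(2E) + 6·(30 + x) = 12, i.e. 180 + 6x − (180 + 3x) = 12.
Collecting terms: 3x = 12, so x = 4.
Then 2E = 180 + 3·4 = 192, so E = 96, V = 2E/3 = 64, F = 30 + 4 = 34.

4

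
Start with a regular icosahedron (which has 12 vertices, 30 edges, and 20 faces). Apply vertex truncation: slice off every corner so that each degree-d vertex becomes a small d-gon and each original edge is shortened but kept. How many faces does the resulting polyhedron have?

32

Truncation replaces each original edge-end by a new vertex, so V′ = 2E = 60.
Each original edge survives, and each old vertex of degree d contributes d new edges; summing degrees gives Σd = 2E, so E′ = E + 2E = 3E = 90.
Each original face survives and each original vertex becomes one new face: F′ = F + V = 32.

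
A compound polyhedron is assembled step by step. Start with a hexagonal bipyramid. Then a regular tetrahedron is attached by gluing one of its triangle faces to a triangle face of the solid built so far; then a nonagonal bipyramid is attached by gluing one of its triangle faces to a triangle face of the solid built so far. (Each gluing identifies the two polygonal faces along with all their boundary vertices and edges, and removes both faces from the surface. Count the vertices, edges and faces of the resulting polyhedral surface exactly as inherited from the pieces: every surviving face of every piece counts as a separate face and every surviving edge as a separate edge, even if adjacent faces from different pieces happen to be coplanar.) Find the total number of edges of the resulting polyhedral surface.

A hexagonal bipyramid: V=8, E=18, F=12.
Attach a regular tetrahedron (V=4, E=6, F=4) along a 3-gon: merge 3 vertices and 3 edges, delete both glued faces → V=9, E=21, F=14.
Attach a nonagonal bipyramid (V=11, E=27, F=18) along a 3-gon: merge 3 vertices and 3 edges, delete both glued faces → V=17, E=45, F=30.
Check: V − E + F = 17 − 45 + 30 = 2.

45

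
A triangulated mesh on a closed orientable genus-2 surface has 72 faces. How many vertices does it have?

χ = 2 − 2·2 = -2, and every face is a triangle so 3F = 2E.
E = 3·72/2 = 108. Then V = -2 + E − F = -2 + 108 − 72 = 34.

34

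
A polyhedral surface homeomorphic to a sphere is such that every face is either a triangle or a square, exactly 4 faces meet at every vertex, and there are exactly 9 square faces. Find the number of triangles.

8

Let x be the number of triangles; then F = 9 + x.
Edge–face incidences: 2E = 4·9 + 3·x = 36 + 3x.
Every vertex has degree 4, so 4V = 2E.
Euler: V − E + F = 2 ⇒ (2E)/4 − E + (9 + x) = 2.
Multiply by 8: 2·(2E) − 4·(2E) + 8·(9 + x) = 16, i.e. 72 + 8x − 2·(36 + 3x) = 16.
Collecting terms: 2x = 16, so x = 8.
Then 2E = 36 + 3·8 = 60, so E = 30, V = 2E/4 = 15, F = 9 + 8 = 17.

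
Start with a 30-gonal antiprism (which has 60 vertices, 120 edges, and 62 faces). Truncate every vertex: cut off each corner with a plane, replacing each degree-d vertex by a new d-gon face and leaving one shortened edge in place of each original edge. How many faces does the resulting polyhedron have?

Truncation replaces each original edge-end by a new vertex, so V′ = 2E = 240.
Each original edge survives, and each old vertex of degree d contributes d new edges; summing degrees gives Σd = 2E, so E′ = E + 2E = 3E = 360.
Each original face survives and each original vertex becomes one new face: F′ = F + V = 122.

122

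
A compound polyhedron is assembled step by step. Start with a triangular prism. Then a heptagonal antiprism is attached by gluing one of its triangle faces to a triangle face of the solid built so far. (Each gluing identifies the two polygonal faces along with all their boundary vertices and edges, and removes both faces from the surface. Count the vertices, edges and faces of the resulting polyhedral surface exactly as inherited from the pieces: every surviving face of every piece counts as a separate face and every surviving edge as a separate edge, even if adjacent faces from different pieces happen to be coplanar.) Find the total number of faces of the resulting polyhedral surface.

19

A triangular prism: V=6, E=9, F=5.
Attach a heptagonal antiprism (V=14, E=28, F=16) along a 3-gon: merge 3 vertices and 3 edges, delete both glued faces → V=17, E=34, F=19.
Check: V − E + F = 17 − 34 + 19 = 2.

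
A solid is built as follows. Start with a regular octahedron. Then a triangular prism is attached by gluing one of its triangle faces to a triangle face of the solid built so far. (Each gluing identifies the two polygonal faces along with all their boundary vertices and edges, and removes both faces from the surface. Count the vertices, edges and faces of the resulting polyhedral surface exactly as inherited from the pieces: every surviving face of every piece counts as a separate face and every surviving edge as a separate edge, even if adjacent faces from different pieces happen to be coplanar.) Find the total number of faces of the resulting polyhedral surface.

A regular octahedron: V=6, E=12, F=8.
Attach a triangular prism (V=6, E=9, F=5) along a 3-gon: merge 3 vertices and 3 edges, delete both glued faces → V=9, E=18, F=11.
Check: V − E + F = 9 − 18 + 11 = 2.

11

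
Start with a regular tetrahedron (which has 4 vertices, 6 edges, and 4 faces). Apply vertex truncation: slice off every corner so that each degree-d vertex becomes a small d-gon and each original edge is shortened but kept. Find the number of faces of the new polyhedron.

8

Truncation replaces each original edge-end by a new vertex, so V′ = 2E = 12.
Each original edge survives, and each old vertex of degree d contributes d new edges; summing degrees gives Σd = 2E, so E′ = E + 2E = 3E = 18.
Each original face survives and each original vertex becomes one new face: F′ = F + V = 8.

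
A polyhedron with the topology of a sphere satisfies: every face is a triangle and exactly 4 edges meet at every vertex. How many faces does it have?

8

Each face has 3 edges and each edge borders two faces, so 2E = 3F.
Each vertex has degree 4, so 4V = 2E and hence V = 3F/4.
Euler: V − E + F = 2 ⇒ (3F/4) − (3F/2) + F = 2.
Multiply by 8: (6 − 12 + 8)F = 16, i.e. 2F = 16.
So F = 8, E = 3·8/2 = 12, V = 3·8/4 = 6.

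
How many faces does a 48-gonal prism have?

50

A prism on an n-gon has two n-gon bases and n rectangular sides: V = 2·48 = 96, E = 3·48 = 144, F = 48 + 2 = 50.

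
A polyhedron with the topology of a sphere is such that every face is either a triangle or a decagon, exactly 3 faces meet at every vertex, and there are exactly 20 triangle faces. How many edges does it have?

Let x be the number of decagons; then F = 20 + x.
Edge–face incidences: 2E = 3·20 + 10·x = 60 + 10x.
Every vertex has degree 3, so 3V = 2E.
Euler: V − E + F = 2 ⇒ (2E)/3 − E + (20 + x) = 2.
Multiply by 6: 2·(2E) − 3·(2E) + 6·(20 + x) = 12, i.e. 120 + 6x − (60 + 10x) = 12.
Collecting terms: −4x + 60 = 12, so −4x = −48, so x = 12.
Then 2E = 60 + 10·12 = 180, so E = 90, V = 2E/3 = 60, F = 20 + 12 = 32.

90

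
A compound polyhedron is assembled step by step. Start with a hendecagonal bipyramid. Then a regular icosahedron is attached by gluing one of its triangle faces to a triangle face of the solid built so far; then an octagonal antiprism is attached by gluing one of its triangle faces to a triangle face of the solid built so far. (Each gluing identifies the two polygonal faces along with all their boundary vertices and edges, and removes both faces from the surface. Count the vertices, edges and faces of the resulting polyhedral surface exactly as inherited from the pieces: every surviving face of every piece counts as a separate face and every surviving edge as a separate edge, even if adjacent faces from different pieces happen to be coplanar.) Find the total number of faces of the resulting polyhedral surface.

56

A hendecagonal bipyramid: V=13, E=33, F=22.
Attach a regular icosahedron (V=12, E=30, F=20) along a 3-gon: merge 3 vertices and 3 edges, delete both glued faces → V=22, E=60, F=40.
Attach an octagonal antiprism (V=16, E=32, F=18) along a 3-gon: merge 3 vertices and 3 edges, delete both glued faces → V=35, E=89, F=56.
Check: V − E + F = 35 − 89 + 56 = 2.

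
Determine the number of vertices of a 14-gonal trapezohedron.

The n-trapezohedron (dual of the n-antiprism) has V = 2·14 + 2 = 30, E = 4·14 = 56, F = 2·14 = 28.
Check: V − E + F = 30 − 56 + 28 = 2.

30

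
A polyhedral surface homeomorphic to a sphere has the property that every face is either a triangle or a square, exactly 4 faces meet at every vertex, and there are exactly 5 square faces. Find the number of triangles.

Let x be the number of triangles; then F = 5 + x.
Edge–face incidences: 2E = 4·5 + 3·x = 20 + 3x.
Every vertex has degree 4, so 4V = 2E.
Euler: V − E + F = 2 ⇒ (2E)/4 − E + (5 + x) = 2.
Multiply by 8: 2·(2E) − 4·(2E) + 8·(5 + x) = 16, i.e. 40 + 8x − 2·(20 + 3x) = 16.
Collecting terms: 2x = 16, so x = 8.
Then 2E = 20 + 3·8 = 44, so E = 22, V = 2E/4 = 11, F = 5 + 8 = 13.

8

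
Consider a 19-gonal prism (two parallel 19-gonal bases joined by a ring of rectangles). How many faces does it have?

A prism on an n-gon has two n-gon bases and n rectangular sides: V = 2·19 = 38, E = 3·19 = 57, F = 19 + 2 = 21.
Check: V − E + F = 38 − 57 + 21 = 2.

21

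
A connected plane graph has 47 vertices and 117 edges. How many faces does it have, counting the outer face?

Euler's formula for a connected plane graph: V − E + F = 2, so F = 2 − 47 + 117 = 72.

72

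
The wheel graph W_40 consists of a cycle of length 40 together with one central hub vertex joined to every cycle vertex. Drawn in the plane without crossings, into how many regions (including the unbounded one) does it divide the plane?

W_40 has V = 40 + 1 = 41 vertices and E = 2·40 = 80 edges.
By Euler's formula F = 2 − V + E = 2 − 41 + 80 = 41.

41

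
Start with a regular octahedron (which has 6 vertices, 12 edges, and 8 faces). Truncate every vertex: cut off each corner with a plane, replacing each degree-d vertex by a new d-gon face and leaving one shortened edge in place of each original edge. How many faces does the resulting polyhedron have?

14

Truncation replaces each original edge-end by a new vertex, so V′ = 2E = 24.
Each original edge survives, and each old vertex of degree d contributes d new edges; summing degrees gives Σd = 2E, so E′ = E + 2E = 3E = 36.
Each original face survives and each original vertex becomes one new face: F′ = F + V = 14.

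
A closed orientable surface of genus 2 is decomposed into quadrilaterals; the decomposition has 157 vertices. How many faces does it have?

159

χ = 2 − 2·2 = -2, and every face is a square so 4F = 2E.
V − E + F = -2 with E = 4F/2 gives 157 − (4/2 − 1)·F = -2, so F = 159 and E = 318.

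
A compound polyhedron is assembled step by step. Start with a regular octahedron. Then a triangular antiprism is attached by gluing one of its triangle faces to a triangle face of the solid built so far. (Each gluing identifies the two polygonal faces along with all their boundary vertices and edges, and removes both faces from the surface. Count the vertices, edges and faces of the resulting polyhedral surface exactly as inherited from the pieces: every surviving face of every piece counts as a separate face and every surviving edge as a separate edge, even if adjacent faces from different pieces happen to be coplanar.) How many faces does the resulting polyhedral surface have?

14

A regular octahedron: V=6, E=12, F=8.
Attach a triangular antiprism (V=6, E=12, F=8) along a 3-gon: merge 3 vertices and 3 edges, delete both glued faces → V=9, E=21, F=14.
Check: V − E + F = 9 − 21 + 14 = 2.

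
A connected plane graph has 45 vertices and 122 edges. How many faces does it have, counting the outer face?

79

Euler's formula for a connected plane graph: V − E + F = 2, so F = 2 − 45 + 122 = 79.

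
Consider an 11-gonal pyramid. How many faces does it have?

12

A pyramid on an n-gon base has one n-gon and n triangles: V = 11 + 1 = 12, E = 2·11 = 22, F = 11 + 1 = 12.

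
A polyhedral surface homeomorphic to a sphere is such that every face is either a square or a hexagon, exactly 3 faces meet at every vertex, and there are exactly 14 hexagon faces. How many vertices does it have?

Let x be the number of squares; then F = 14 + x.
Edge–face incidences: 2E = 6·14 + 4·x = 84 + 4x.
Every vertex has degree 3, so 3V = 2E.
Euler: V − E + F = 2 ⇒ (2E)/3 − E + (14 + x) = 2.
Multiply by 6: 2·(2E) − 3·(2E) + 6·(14 + x) = 12, i.e. 84 + 6x − (84 + 4x) = 12.
Collecting terms: 2x = 12, so x = 6.
Then 2E = 84 + 4·6 = 108, so E = 54, V = 2E/3 = 36, F = 14 + 6 = 20.

36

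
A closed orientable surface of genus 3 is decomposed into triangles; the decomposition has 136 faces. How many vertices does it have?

χ = 2 − 2·3 = -4, and every face is a triangle so 3F = 2E.
E = 3·136/2 = 204. Then V = -4 + E − F = -4 + 204 − 136 = 64.

64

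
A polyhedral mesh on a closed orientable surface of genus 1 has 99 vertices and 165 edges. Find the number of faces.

66

For a closed orientable surface of genus 1, χ = 2 − 2·1 = 0.
F = 0 − V + E = 0 − 99 + 165 = 66.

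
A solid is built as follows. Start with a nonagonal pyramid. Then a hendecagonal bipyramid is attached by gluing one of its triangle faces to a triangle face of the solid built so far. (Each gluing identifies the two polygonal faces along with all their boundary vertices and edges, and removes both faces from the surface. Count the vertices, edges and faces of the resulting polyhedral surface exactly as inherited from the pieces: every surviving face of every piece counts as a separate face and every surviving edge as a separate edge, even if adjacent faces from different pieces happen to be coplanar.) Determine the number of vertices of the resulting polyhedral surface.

A nonagonal pyramid: V=10, E=18, F=10.
Attach a hendecagonal bipyramid (V=13, E=33, F=22) along a 3-gon: merge 3 vertices and 3 edges, delete both glued faces → V=20, E=48, F=30.
Check: V − E + F = 20 − 48 + 30 = 2.

20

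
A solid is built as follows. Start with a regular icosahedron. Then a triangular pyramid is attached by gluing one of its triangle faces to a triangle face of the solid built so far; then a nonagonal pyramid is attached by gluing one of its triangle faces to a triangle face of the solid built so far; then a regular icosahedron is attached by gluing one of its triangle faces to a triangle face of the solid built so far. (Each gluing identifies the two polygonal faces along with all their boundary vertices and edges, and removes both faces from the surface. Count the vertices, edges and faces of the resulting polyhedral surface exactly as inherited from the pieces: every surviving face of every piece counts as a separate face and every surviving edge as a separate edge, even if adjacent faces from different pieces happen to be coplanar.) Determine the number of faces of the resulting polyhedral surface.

48

A regular icosahedron: V=12, E=30, F=20.
Attach a triangular pyramid (V=4, E=6, F=4) along a 3-gon: merge 3 vertices and 3 edges, delete both glued faces → V=13, E=33, F=22.
Attach a nonagonal pyramid (V=10, E=18, F=10) along a 3-gon: merge 3 vertices and 3 edges, delete both glued faces → V=20, E=48, F=30.
Attach a regular icosahedron (V=12, E=30, F=20) along a 3-gon: merge 3 vertices and 3 edges, delete both glued faces → V=29, E=75, F=48.
Check: V − E + F = 29 − 75 + 48 = 2.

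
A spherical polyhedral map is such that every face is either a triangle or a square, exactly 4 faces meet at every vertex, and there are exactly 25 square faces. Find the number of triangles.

8

Let x be the number of triangles; then F = 25 + x.
Edge–face incidences: 2E = 4·25 + 3·x = 100 + 3x.
Every vertex has degree 4, so 4V = 2E.
Euler: V − E + F = 2 ⇒ (2E)/4 − E + (25 + x) = 2.
Multiply by 8: 2·(2E) − 4·(2E) + 8·(25 + x) = 16, i.e. 200 + 8x − 2·(100 + 3x) = 16.
Collecting terms: 2x = 16, so x = 8.
Then 2E = 100 + 3·8 = 124, so E = 62, V = 2E/4 = 31, F = 25 + 8 = 33.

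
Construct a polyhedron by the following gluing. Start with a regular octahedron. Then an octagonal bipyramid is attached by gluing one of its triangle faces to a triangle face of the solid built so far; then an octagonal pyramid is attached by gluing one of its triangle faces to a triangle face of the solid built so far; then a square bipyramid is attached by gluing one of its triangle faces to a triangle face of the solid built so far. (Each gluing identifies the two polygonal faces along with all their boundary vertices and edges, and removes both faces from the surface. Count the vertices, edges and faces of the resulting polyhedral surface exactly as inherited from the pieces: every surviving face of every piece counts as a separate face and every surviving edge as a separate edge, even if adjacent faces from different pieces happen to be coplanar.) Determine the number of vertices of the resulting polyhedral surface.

A regular octahedron: V=6, E=12, F=8.
Attach an octagonal bipyramid (V=10, E=24, F=16) along a 3-gon: merge 3 vertices and 3 edges, delete both glued faces → V=13, E=33, F=22.
Attach an octagonal pyramid (V=9, E=16, F=9) along a 3-gon: merge 3 vertices and 3 edges, delete both glued faces → V=19, E=46, F=29.
Attach a square bipyramid (V=6, E=12, F=8) along a 3-gon: merge 3 vertices and 3 edges, delete both glued faces → V=22, E=55, F=35.
Check: V − E + F = 22 − 55 + 35 = 2.

22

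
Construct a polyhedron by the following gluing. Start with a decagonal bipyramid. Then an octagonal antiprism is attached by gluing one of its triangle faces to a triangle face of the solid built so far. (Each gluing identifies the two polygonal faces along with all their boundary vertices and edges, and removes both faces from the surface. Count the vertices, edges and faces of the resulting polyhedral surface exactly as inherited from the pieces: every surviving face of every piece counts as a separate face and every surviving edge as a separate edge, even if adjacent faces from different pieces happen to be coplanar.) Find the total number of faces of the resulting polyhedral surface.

A decagonal bipyramid: V=12, E=30, F=20.
Attach an octagonal antiprism (V=16, E=32, F=18) along a 3-gon: merge 3 vertices and 3 edges, delete both glued faces → V=25, E=59, F=36.
Check: V − E + F = 25 − 59 + 36 = 2.

36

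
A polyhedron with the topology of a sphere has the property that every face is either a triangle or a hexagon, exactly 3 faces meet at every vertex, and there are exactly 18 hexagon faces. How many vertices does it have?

Let x be the number of triangles; then F = 18 + x.
Edge–face incidences: 2E = 6·18 + 3·x = 108 + 3x.
Every vertex has degree 3, so 3V = 2E.
Euler: V − E + F = 2 ⇒ (2E)/3 − E + (18 + x) = 2.
Multiply by 6: 2·(2E) − 3·(2E) + 6·(18 + x) = 12, i.e. 108 + 6x − (108 + 3x) = 12.
Collecting terms: 3x = 12, so x = 4.
Then 2E = 108 + 3·4 = 120, so E = 60, V = 2E/3 = 40, F = 18 + 4 = 22.

40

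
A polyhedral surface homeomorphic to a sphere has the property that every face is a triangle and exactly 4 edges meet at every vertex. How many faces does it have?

Each face has 3 edges and each edge borders two faces, so 2E = 3F.
Each vertex has degree 4, so 4V = 2E and hence V = 3F/4.
Euler: V − E + F = 2 ⇒ (3F/4) − (3F/2) + F = 2.
Multiply by 8: (6 − 12 + 8)F = 16, i.e. 2F = 16.
So F = 8, E = 3·8/2 = 12, V = 3·8/4 = 6.

8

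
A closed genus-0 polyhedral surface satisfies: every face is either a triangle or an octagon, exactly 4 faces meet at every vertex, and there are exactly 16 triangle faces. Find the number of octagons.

Let x be the number of octagons; then F = 16 + x.
Edge–face incidences: 2E = 3·16 + 8·x = 48 + 8x.
Every vertex has degree 4, so 4V = 2E.
Euler: V − E + F = 2 ⇒ (2E)/4 − E + (16 + x) = 2.
Multiply by 8: 2·(2E) − 4·(2E) + 8·(16 + x) = 16, i.e. 128 + 8x − 2·(48 + 8x) = 16.
Collecting terms: −8x + 32 = 16, so −8x = −16, so x = 2.
Then 2E = 48 + 8·2 = 64, so E = 32, V = 2E/4 = 16, F = 16 + 2 = 18.

2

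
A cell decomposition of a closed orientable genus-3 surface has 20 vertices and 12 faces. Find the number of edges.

For a closed orientable surface of genus 3, χ = 2 − 2·3 = -4.
E = V + F − (-4) = 20 + 12 − (-4) = 36.

36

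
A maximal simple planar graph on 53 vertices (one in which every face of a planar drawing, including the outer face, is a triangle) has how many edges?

In a plane triangulation 3F = 2E and V − E + F = 2, so E = 3V − 6 = 3·53 − 6 = 153.

153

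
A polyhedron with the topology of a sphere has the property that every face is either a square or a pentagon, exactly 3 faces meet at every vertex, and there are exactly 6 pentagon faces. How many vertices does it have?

Let x be the number of squares; then F = 6 + x.
Edge–face incidences: 2E = 5·6 + 4·x = 30 + 4x.
Every vertex has degree 3, so 3V = 2E.
Euler: V − E + F = 2 ⇒ (2E)/3 − E + (6 + x) = 2.
Multiply by 6: 2·(2E) − 3·(2E) + 6·(6 + x) = 12, i.e. 36 + 6x − (30 + 4x) = 12.
Collecting terms: 2x + 6 = 12, so 2x = 6, so x = 3.
Then 2E = 30 + 4·3 = 42, so E = 21, V = 2E/3 = 14, F = 6 + 3 = 9.

14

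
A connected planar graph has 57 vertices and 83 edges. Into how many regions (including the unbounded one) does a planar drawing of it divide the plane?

Euler's formula for a connected plane graph: V − E + F = 2, so F = 2 − 57 + 83 = 28.

28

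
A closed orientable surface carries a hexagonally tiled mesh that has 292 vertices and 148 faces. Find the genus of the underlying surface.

Every face is a hexagon, so 2E = 6·148 = 888, giving E = 444.
χ = V − E + F = 292 − 444 + 148 = -4.
For a closed orientable surface χ = 2 − 2g, so g = (2 − (-4))/2 = 3.

3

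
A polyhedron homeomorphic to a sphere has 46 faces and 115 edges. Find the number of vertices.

Here V − E + F = 2.
V = 2 + E − F = 2 + 115 − 46 = 71.

71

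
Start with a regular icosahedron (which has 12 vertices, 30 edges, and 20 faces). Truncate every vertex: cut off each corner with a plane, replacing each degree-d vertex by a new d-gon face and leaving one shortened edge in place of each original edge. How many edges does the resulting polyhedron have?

Truncation replaces each original edge-end by a new vertex, so V′ = 2E = 60.
Each original edge survives, and each old vertex of degree d contributes d new edges; summing degrees gives Σd = 2E, so E′ = E + 2E = 3E = 90.
Each original face survives and each original vertex becomes one new face: F′ = F + V = 32.

90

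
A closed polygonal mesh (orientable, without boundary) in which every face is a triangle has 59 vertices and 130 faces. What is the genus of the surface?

Every face is a triangle, so 2E = 3·130 = 390, giving E = 195.
χ = V − E + F = 59 − 195 + 130 = -6.
For a closed orientable surface χ = 2 − 2g, so g = (2 − (-6))/2 = 4.

4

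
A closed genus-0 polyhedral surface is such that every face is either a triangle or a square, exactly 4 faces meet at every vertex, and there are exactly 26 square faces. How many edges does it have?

64

Let x be the number of triangles; then F = 26 + x.
Edge–face incidences: 2E = 4·26 + 3·x = 104 + 3x.
Every vertex has degree 4, so 4V = 2E.
Euler: V − E + F = 2 ⇒ (2E)/4 − E + (26 + x) = 2.
Multiply by 8: 2·(2E) − 4·(2E) + 8·(26 + x) = 16, i.e. 208 + 8x − 2·(104 + 3x) = 16.
Collecting terms: 2x = 16, so x = 8.
Then 2E = 104 + 3·8 = 128, so E = 64, V = 2E/4 = 32, F = 26 + 8 = 34.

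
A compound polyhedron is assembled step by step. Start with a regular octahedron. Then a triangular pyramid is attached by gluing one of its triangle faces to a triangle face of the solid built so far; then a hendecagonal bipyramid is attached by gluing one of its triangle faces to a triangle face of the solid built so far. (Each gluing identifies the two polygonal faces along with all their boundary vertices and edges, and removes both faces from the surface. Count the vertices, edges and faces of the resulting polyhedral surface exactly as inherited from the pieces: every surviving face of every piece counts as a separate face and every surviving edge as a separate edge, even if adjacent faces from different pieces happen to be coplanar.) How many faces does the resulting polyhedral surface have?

A regular octahedron: V=6, E=12, F=8.
Attach a triangular pyramid (V=4, E=6, F=4) along a 3-gon: merge 3 vertices and 3 edges, delete both glued faces → V=7, E=15, F=10.
Attach a hendecagonal bipyramid (V=13, E=33, F=22) along a 3-gon: merge 3 vertices and 3 edges, delete both glued faces → V=17, E=45, F=30.
Check: V − E + F = 17 − 45 + 30 = 2.

30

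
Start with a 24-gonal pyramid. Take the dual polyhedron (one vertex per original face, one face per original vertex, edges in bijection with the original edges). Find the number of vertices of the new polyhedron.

The base solid has V = 25, E = 48, F = 25.
The dual swaps V and F and preserves E: V′ = F = 25, E′ = E = 48, F′ = V = 25.

25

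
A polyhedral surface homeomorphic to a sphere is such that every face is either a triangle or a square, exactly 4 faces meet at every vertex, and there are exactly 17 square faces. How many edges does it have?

46

Let x be the number of triangles; then F = 17 + x.
Edge–face incidences: 2E = 4·17 + 3·x = 68 + 3x.
Every vertex has degree 4, so 4V = 2E.
Euler: V − E + F = 2 ⇒ (2E)/4 − E + (17 + x) = 2.
Multiply by 8: 2·(2E) − 4·(2E) + 8·(17 + x) = 16, i.e. 136 + 8x − 2·(68 + 3x) = 16.
Collecting terms: 2x = 16, so x = 8.
Then 2E = 68 + 3·8 = 92, so E = 46, V = 2E/4 = 23, F = 17 + 8 = 25.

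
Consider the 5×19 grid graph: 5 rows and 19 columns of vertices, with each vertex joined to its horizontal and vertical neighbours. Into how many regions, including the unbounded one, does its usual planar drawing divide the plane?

73

The grid has V = 5·19 = 95 vertices and E = 5·18 + 19·4 = 166 edges.
F = 2 − V + E = 2 − 95 + 166 = 73.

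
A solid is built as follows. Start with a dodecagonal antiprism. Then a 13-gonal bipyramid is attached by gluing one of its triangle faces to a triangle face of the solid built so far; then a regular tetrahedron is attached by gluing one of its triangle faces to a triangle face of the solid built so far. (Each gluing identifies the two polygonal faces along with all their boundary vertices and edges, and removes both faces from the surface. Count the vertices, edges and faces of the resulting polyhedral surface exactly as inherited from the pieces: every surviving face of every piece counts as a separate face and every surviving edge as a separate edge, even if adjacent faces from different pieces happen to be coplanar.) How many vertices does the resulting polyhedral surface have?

37

A dodecagonal antiprism: V=24, E=48, F=26.
Attach a 13-gonal bipyramid (V=15, E=39, F=26) along a 3-gon: merge 3 vertices and 3 edges, delete both glued faces → V=36, E=84, F=50.
Attach a regular tetrahedron (V=4, E=6, F=4) along a 3-gon: merge 3 vertices and 3 edges, delete both glued faces → V=37, E=87, F=52.
Check: V − E + F = 37 − 87 + 52 = 2.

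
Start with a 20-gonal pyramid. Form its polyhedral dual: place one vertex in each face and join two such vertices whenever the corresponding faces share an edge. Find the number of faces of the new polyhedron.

The base solid has V = 21, E = 40, F = 21.
The dual swaps V and F and preserves E: V′ = F = 21, E′ = E = 40, F′ = V = 21.

21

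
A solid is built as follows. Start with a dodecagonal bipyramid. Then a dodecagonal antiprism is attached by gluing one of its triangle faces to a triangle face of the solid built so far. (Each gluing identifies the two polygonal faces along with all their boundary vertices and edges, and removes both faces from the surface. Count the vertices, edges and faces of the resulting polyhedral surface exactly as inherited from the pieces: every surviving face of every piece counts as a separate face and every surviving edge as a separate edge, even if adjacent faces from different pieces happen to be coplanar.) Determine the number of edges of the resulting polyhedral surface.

81

A dodecagonal bipyramid: V=14, E=36, F=24.
Attach a dodecagonal antiprism (V=24, E=48, F=26) along a 3-gon: merge 3 vertices and 3 edges, delete both glued faces → V=35, E=81, F=48.
Check: V − E + F = 35 − 81 + 48 = 2.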